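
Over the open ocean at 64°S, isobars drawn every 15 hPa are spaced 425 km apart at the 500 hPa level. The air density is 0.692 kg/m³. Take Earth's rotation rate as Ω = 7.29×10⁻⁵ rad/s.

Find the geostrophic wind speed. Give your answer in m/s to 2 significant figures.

Coriolis parameter at 64°S:
f = 2Ω sin φ = 2 × 7.29×10⁻⁵ × sin 64° = 1.31×10⁻⁴ s⁻¹
Pressure gradient: |∂P/∂n| = 1500 Pa / 425000 m = 3.53×10⁻³ Pa/m
Geostrophic balance (pressure-gradient force = Coriolis force):
V_g = (1/(fρ)) |∂P/∂n| = 3.53×10⁻³ / (1.31×10⁻⁴ × 0.692) = 38.9 m/s

39 m/s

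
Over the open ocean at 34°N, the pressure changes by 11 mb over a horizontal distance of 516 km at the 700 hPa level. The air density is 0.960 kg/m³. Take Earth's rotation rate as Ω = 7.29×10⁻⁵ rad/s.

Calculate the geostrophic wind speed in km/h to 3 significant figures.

Coriolis parameter at 34°N:
f = 2Ω sin φ = 2 × 7.29×10⁻⁵ × sin 34° = 8.15×10⁻⁵ s⁻¹
Pressure gradient: |∂P/∂n| = 1100 Pa / 516000 m = 2.13×10⁻³ Pa/m
Geostrophic balance (pressure-gradient force = Coriolis force):
V_g = (1/(fρ)) |∂P/∂n| = 2.13×10⁻³ / (8.15×10⁻⁵ × 0.960) = 27.2 m/s
Converting: 27.2 m/s × 3.6 = 98.1 km/h

98.1 km/h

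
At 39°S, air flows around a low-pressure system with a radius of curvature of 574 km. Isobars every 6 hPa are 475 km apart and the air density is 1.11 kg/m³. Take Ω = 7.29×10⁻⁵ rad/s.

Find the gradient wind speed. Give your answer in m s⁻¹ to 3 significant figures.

10.4 m s⁻¹

Coriolis parameter at 39°S:
f = 2Ω sin φ = 2 × 7.29×10⁻⁵ × sin 39° = 9.18×10⁻⁵ s⁻¹
Pressure gradient: |∂P/∂n| = 600 Pa / 475000 m = 1.26×10⁻³ Pa/m
Geostrophic speed: V_g = |∂P/∂n|/(fρ) = 1.26×10⁻³/(9.18×10⁻⁵ × 1.11) = 12.4 m/s
Around a low, centrifugal force acts outward with Coriolis, so pressure-gradient force balances both:
(1/ρ)|∂P/∂n| = fV + V²/R  →  V² + fR·V − fR·V_g = 0
With fR = 9.18×10⁻⁵ × 574×10³ m = 52.7 m/s:
V = [−fR + √((fR)² + 4 fR V_g)]/2 = [−52.7 + √(52.7² + 4×52.7×12.4)]/2 = 10.4 m/s
Subgeostrophic (V < V_g = 12.4 m/s), as expected around a low.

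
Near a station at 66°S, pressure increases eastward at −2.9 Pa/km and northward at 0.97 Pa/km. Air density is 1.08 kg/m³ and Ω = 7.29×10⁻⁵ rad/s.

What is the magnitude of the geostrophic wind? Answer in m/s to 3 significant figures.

Coriolis parameter at 66°S:
f = 2Ω sin φ = 2 × 7.29×10⁻⁵ × sin 66° = 1.33×10⁻⁴ s⁻¹
In the Southern Hemisphere f is negative: f = −1.33×10⁻⁴ s⁻¹.
Component geostrophic relations (x east, y north):
u_g = −(1/(fρ)) ∂P/∂y,  v_g = (1/(fρ)) ∂P/∂x
u_g = −(0.97×10⁻³)/(−1.33×10⁻⁴ × 1.08) = 6.74 m/s;  v_g = (−2.9×10⁻³)/(−1.33×10⁻⁴ × 1.08) = 20.2 m/s
|V_g| = √(u_g² + v_g²) = 21.3 m/s

21.3 m/s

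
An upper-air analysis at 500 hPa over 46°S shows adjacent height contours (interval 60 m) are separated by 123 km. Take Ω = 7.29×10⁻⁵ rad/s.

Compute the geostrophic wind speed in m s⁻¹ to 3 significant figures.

Coriolis parameter at 46°S:
f = 2Ω sin φ = 2 × 7.29×10⁻⁵ × sin 46° = 1.05×10⁻⁴ s⁻¹
Height gradient: |∂Z/∂n| = 60 m / 123000 m = 4.88×10⁻⁴
On a pressure surface, geostrophic balance gives V_g = (g/f)|∂Z/∂n|:
V_g = 9.81 × 4.88×10⁻⁴ / 1.05×10⁻⁴ = 45.6 m/s

45.6 m s⁻¹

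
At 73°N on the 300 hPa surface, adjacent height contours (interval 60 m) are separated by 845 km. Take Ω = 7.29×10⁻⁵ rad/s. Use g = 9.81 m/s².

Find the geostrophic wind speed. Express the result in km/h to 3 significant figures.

Coriolis parameter at 73°N:
f = 2Ω sin φ = 2 × 7.29×10⁻⁵ × sin 73° = 1.39×10⁻⁴ s⁻¹
Height gradient: |∂Z/∂n| = 60 m / 845000 m = 7.10×10⁻⁵
On a pressure surface, geostrophic balance gives V_g = (g/f)|∂Z/∂n|:
V_g = 9.81 × 7.10×10⁻⁵ / 1.39×10⁻⁴ = 5.00 m/s
Converting: 5.00 m/s × 3.6 = 18.0 km/h

18.0 km/h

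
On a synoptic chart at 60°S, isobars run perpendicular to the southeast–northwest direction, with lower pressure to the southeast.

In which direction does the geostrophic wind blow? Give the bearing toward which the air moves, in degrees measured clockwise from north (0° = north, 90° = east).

The pressure-gradient force points toward the southeast (bearing 135°).
Geostrophic balance: in the Southern Hemisphere the Coriolis force deflects motion to the left, so the geostrophic wind blows 90° to the left of the pressure-gradient force (low pressure on the right).
Rotating 135° by 90° counterclockwise gives 045° — the wind blows toward the northeast.

045°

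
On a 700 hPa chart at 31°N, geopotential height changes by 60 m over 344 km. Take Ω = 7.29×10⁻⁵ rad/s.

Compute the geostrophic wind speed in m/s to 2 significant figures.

23 m/s

Coriolis parameter at 31°N:
f = 2Ω sin φ = 2 × 7.29×10⁻⁵ × sin 31° = 7.51×10⁻⁵ s⁻¹
Height gradient: |∂Z/∂n| = 60 m / 344000 m = 1.74×10⁻⁴
On a pressure surface, geostrophic balance gives V_g = (g/f)|∂Z/∂n|:
V_g = 9.81 × 1.74×10⁻⁴ / 7.51×10⁻⁵ = 22.8 m/s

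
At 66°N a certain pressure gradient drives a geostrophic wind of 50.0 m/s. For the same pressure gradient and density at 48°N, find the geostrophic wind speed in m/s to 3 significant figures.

61.5 m/s

With the same pressure gradient and density, V_g ∝ 1/f ∝ 1/sin φ.
V₂ = V₁ · sin φ₁ / sin φ₂ = 50.0 × sin 66° / sin 48°
V₂ = 50.0 × 0.9135/0.7431 = 61.5 m/s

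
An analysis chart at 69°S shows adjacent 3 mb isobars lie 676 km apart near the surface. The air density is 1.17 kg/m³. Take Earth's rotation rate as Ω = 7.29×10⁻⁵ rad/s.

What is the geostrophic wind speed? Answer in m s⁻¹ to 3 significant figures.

2.79 m s⁻¹

Coriolis parameter at 69°S:
f = 2Ω sin φ = 2 × 7.29×10⁻⁵ × sin 69° = 1.36×10⁻⁴ s⁻¹
Pressure gradient: |∂P/∂n| = 300 Pa / 676000 m = 4.44×10⁻⁴ Pa/m
Geostrophic balance (pressure-gradient force = Coriolis force):
V_g = (1/(fρ)) |∂P/∂n| = 4.44×10⁻⁴ / (1.36×10⁻⁴ × 1.17) = 2.79 m/s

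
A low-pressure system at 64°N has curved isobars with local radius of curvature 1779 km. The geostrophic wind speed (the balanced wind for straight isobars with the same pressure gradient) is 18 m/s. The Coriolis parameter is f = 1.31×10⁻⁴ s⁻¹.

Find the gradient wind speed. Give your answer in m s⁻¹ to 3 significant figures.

Around a low, centrifugal force acts outward with Coriolis, so pressure-gradient force balances both:
(1/ρ)|∂P/∂n| = fV + V²/R  →  V² + fR·V − fR·V_g = 0
With fR = 1.31×10⁻⁴ × 1779×10³ m = 233 m/s:
V = [−fR + √((fR)² + 4 fR V_g)]/2 = [−233 + √(233² + 4×233×18)]/2 = 16.8 m/s
Subgeostrophic (V < V_g = 18 m/s), as expected around a low.

16.8 m s⁻¹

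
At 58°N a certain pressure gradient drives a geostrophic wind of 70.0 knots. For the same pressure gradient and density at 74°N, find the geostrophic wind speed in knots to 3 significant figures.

With the same pressure gradient and density, V_g ∝ 1/f ∝ 1/sin φ.
V₂ = V₁ · sin φ₁ / sin φ₂ = 70.0 × sin 58° / sin 74°
V₂ = 70.0 × 0.8480/0.9613 = 61.8 knots

61.8 knots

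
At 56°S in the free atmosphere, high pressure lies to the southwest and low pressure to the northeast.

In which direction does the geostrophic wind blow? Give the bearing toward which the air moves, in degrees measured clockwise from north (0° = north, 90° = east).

315°

The pressure-gradient force points toward the northeast (bearing 045°).
Geostrophic balance: in the Southern Hemisphere the Coriolis force deflects motion to the left, so the geostrophic wind blows 90° to the left of the pressure-gradient force (low pressure on the right).
Rotating 045° by 90° counterclockwise gives 315° — the wind blows toward the northwest.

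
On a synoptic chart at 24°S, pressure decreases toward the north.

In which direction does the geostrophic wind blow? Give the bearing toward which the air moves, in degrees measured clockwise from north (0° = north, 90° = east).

270°

The pressure-gradient force points toward the north (bearing 000°).
Geostrophic balance: in the Southern Hemisphere the Coriolis force deflects motion to the left, so the geostrophic wind blows 90° to the left of the pressure-gradient force (low pressure on the right).
Rotating 000° by 90° counterclockwise gives 270° — the wind blows toward the west.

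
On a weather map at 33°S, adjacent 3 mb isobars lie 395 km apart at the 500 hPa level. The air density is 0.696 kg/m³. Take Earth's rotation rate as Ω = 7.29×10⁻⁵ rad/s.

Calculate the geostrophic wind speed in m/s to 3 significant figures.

13.7 m/s

Coriolis parameter at 33°S:
f = 2Ω sin φ = 2 × 7.29×10⁻⁵ × sin 33° = 7.94×10⁻⁵ s⁻¹
Pressure gradient: |∂P/∂n| = 300 Pa / 395000 m = 7.59×10⁻⁴ Pa/m
Geostrophic balance (pressure-gradient force = Coriolis force):
V_g = (1/(fρ)) |∂P/∂n| = 7.59×10⁻⁴ / (7.94×10⁻⁵ × 0.696) = 13.7 m/s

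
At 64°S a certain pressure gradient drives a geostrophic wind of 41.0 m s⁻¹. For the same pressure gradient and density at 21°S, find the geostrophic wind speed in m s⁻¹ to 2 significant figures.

100 m s⁻¹

With the same pressure gradient and density, V_g ∝ 1/f ∝ 1/sin φ.
V₂ = V₁ · sin φ₁ / sin φ₂ = 41.0 × sin 64° / sin 21°
V₂ = 41.0 × 0.8988/0.3584 = 100 m s⁻¹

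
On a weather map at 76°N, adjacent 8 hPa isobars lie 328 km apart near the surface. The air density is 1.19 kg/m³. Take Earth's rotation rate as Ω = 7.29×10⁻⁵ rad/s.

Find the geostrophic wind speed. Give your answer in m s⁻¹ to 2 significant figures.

Coriolis parameter at 76°N:
f = 2Ω sin φ = 2 × 7.29×10⁻⁵ × sin 76° = 1.41×10⁻⁴ s⁻¹
Pressure gradient: |∂P/∂n| = 800 Pa / 328000 m = 2.44×10⁻³ Pa/m
Geostrophic balance (pressure-gradient force = Coriolis force):
V_g = (1/(fρ)) |∂P/∂n| = 2.44×10⁻³ / (1.41×10⁻⁴ × 1.19) = 14.5 m/s

14 m s⁻¹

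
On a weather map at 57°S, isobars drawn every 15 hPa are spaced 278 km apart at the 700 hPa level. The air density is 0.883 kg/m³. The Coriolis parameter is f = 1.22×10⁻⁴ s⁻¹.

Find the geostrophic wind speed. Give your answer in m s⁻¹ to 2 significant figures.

Pressure gradient: |∂P/∂n| = 1500 Pa / 278000 m = 5.40×10⁻³ Pa/m
Geostrophic balance (pressure-gradient force = Coriolis force):
V_g = (1/(fρ)) |∂P/∂n| = 5.40×10⁻³ / (1.22×10⁻⁴ × 0.883) = 50.1 m/s

50 m s⁻¹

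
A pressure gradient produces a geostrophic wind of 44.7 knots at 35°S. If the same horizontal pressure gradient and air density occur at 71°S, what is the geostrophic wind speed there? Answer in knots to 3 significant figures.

With the same pressure gradient and density, V_g ∝ 1/f ∝ 1/sin φ.
V₂ = V₁ · sin φ₁ / sin φ₂ = 44.7 × sin 35° / sin 71°
V₂ = 44.7 × 0.5736/0.9455 = 27.1 knots

27.1 knots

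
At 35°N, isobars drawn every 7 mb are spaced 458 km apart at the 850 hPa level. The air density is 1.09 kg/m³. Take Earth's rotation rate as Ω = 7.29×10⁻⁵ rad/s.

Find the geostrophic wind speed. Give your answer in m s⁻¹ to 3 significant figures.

Coriolis parameter at 35°N:
f = 2Ω sin φ = 2 × 7.29×10⁻⁵ × sin 35° = 8.36×10⁻⁵ s⁻¹
Pressure gradient: |∂P/∂n| = 700 Pa / 458000 m = 1.53×10⁻³ Pa/m
Geostrophic balance (pressure-gradient force = Coriolis force):
V_g = (1/(fρ)) |∂P/∂n| = 1.53×10⁻³ / (8.36×10⁻⁵ × 1.09) = 16.8 m/s

16.8 m s⁻¹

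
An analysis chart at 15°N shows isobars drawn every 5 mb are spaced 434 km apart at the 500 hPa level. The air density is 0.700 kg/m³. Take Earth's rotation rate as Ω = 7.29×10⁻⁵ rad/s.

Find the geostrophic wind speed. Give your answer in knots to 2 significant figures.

85 knots

Coriolis parameter at 15°N:
f = 2Ω sin φ = 2 × 7.29×10⁻⁵ × sin 15° = 3.77×10⁻⁵ s⁻¹
Pressure gradient: |∂P/∂n| = 500 Pa / 434000 m = 1.15×10⁻³ Pa/m
Geostrophic balance (pressure-gradient force = Coriolis force):
V_g = (1/(fρ)) |∂P/∂n| = 1.15×10⁻³ / (3.77×10⁻⁵ × 0.700) = 43.6 m/s
Converting: 43.6 m/s × 1.944 = 85 knots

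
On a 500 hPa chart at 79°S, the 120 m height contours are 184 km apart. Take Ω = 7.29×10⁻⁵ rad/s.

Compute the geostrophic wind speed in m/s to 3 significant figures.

44.7 m/s

Coriolis parameter at 79°S:
f = 2Ω sin φ = 2 × 7.29×10⁻⁵ × sin 79° = 1.43×10⁻⁴ s⁻¹
Height gradient: |∂Z/∂n| = 120 m / 184000 m = 6.52×10⁻⁴
On a pressure surface, geostrophic balance gives V_g = (g/f)|∂Z/∂n|:
V_g = 9.81 × 6.52×10⁻⁴ / 1.43×10⁻⁴ = 44.7 m/s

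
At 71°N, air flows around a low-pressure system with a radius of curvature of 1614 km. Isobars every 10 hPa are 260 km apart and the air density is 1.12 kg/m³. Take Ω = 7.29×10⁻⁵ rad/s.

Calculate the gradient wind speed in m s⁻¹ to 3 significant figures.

Coriolis parameter at 71°N:
f = 2Ω sin φ = 2 × 7.29×10⁻⁵ × sin 71° = 1.38×10⁻⁴ s⁻¹
Pressure gradient: |∂P/∂n| = 1000 Pa / 260000 m = 3.85×10⁻³ Pa/m
Geostrophic speed: V_g = |∂P/∂n|/(fρ) = 3.85×10⁻³/(1.38×10⁻⁴ × 1.12) = 24.9 m/s
Around a low, centrifugal force acts outward with Coriolis, so pressure-gradient force balances both:
(1/ρ)|∂P/∂n| = fV + V²/R  →  V² + fR·V − fR·V_g = 0
With fR = 1.38×10⁻⁴ × 1614×10³ m = 223 m/s:
V = [−fR + √((fR)² + 4 fR V_g)]/2 = [−223 + √(223² + 4×223×24.9)]/2 = 22.6 m/s
Subgeostrophic (V < V_g = 24.9 m/s), as expected around a low.

22.6 m s⁻¹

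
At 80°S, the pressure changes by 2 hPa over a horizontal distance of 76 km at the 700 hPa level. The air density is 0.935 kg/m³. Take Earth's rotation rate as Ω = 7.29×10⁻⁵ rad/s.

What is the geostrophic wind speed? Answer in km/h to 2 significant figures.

71 km/h

Coriolis parameter at 80°S:
f = 2Ω sin φ = 2 × 7.29×10⁻⁵ × sin 80° = 1.44×10⁻⁴ s⁻¹
Pressure gradient: |∂P/∂n| = 200 Pa / 76000 m = 2.63×10⁻³ Pa/m
Geostrophic balance (pressure-gradient force = Coriolis force):
V_g = (1/(fρ)) |∂P/∂n| = 2.63×10⁻³ / (1.44×10⁻⁴ × 0.935) = 19.6 m/s
Converting: 19.6 m/s × 3.6 = 71 km/h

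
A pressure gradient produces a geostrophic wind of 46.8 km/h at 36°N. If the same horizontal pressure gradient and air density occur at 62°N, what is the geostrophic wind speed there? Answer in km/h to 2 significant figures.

31 km/h

With the same pressure gradient and density, V_g ∝ 1/f ∝ 1/sin φ.
V₂ = V₁ · sin φ₁ / sin φ₂ = 46.8 × sin 36° / sin 62°
V₂ = 46.8 × 0.5878/0.8829 = 31 km/h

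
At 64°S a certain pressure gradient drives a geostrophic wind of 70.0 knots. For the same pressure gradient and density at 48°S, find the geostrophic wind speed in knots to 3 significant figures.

84.7 knots

With the same pressure gradient and density, V_g ∝ 1/f ∝ 1/sin φ.
V₂ = V₁ · sin φ₁ / sin φ₂ = 70.0 × sin 64° / sin 48°
V₂ = 70.0 × 0.8988/0.7431 = 84.7 knots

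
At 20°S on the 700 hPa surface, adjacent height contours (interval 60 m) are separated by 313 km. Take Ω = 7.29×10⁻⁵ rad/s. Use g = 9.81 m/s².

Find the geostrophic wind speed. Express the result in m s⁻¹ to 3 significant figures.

37.7 m s⁻¹

Coriolis parameter at 20°S:
f = 2Ω sin φ = 2 × 7.29×10⁻⁵ × sin 20° = 4.99×10⁻⁵ s⁻¹
Height gradient: |∂Z/∂n| = 60 m / 313000 m = 1.92×10⁻⁴
On a pressure surface, geostrophic balance gives V_g = (g/f)|∂Z/∂n|:
V_g = 9.81 × 1.92×10⁻⁴ / 4.99×10⁻⁵ = 37.7 m/s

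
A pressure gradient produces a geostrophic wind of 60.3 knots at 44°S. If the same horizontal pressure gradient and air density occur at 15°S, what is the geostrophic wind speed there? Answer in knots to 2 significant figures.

160 knots

With the same pressure gradient and density, V_g ∝ 1/f ∝ 1/sin φ.
V₂ = V₁ · sin φ₁ / sin φ₂ = 60.3 × sin 44° / sin 15°
V₂ = 60.3 × 0.6947/0.2588 = 160 knots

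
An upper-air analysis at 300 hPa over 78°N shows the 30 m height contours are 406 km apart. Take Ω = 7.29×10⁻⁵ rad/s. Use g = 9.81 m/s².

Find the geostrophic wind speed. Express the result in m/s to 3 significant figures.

Coriolis parameter at 78°N:
f = 2Ω sin φ = 2 × 7.29×10⁻⁵ × sin 78° = 1.43×10⁻⁴ s⁻¹
Height gradient: |∂Z/∂n| = 30 m / 406000 m = 7.39×10⁻⁵
On a pressure surface, geostrophic balance gives V_g = (g/f)|∂Z/∂n|:
V_g = 9.81 × 7.39×10⁻⁵ / 1.43×10⁻⁴ = 5.08 m/s

5.08 m/s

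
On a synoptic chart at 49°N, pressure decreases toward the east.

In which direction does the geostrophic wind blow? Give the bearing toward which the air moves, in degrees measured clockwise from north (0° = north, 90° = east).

The pressure-gradient force points toward the east (bearing 090°).
Geostrophic balance: in the Northern Hemisphere the Coriolis force deflects motion to the right, so the geostrophic wind blows 90° to the right of the pressure-gradient force (low pressure on the left).
Rotating 090° by 90° clockwise gives 180° — the wind blows toward the south.

180°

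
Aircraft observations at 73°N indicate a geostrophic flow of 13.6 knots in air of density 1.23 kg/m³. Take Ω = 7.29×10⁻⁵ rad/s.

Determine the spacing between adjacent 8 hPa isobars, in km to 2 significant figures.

Coriolis parameter at 73°N:
f = 2Ω sin φ = 2 × 7.29×10⁻⁵ × sin 73° = 1.39×10⁻⁴ s⁻¹
Wind speed in SI: 13.6 knots = 7.00 m/s
Geostrophic balance rearranged: |∂P/∂n| = f ρ V_g
|∂P/∂n| = 1.39×10⁻⁴ × 1.23 × 7.00 = 1.20×10⁻³ Pa/m
Isobar spacing: Δn = ΔP/|∂P/∂n| = 800 Pa / 1.20×10⁻³ Pa/m = 666736 m ≈ 670 km

670 km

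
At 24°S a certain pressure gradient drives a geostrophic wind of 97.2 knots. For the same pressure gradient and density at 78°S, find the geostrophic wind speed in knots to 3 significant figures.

With the same pressure gradient and density, V_g ∝ 1/f ∝ 1/sin φ.
V₂ = V₁ · sin φ₁ / sin φ₂ = 97.2 × sin 24° / sin 78°
V₂ = 97.2 × 0.4067/0.9781 = 40.4 knots

40.4 knots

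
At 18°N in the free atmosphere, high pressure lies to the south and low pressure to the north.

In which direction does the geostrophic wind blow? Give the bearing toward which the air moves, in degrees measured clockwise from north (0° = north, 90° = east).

090°

The pressure-gradient force points toward the north (bearing 000°).
Geostrophic balance: in the Northern Hemisphere the Coriolis force deflects motion to the right, so the geostrophic wind blows 90° to the right of the pressure-gradient force (low pressure on the left).
Rotating 000° by 90° clockwise gives 090° — the wind blows toward the east.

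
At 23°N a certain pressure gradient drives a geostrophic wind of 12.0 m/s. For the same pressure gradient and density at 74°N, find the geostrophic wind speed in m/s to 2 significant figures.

With the same pressure gradient and density, V_g ∝ 1/f ∝ 1/sin φ.
V₂ = V₁ · sin φ₁ / sin φ₂ = 12.0 × sin 23° / sin 74°
V₂ = 12.0 × 0.3907/0.9613 = 4.9 m/s

4.9 m/s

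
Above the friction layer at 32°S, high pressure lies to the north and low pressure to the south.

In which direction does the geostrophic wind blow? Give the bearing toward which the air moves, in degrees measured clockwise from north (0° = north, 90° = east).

The pressure-gradient force points toward the south (bearing 180°).
Geostrophic balance: in the Southern Hemisphere the Coriolis force deflects motion to the left, so the geostrophic wind blows 90° to the left of the pressure-gradient force (low pressure on the right).
Rotating 180° by 90° counterclockwise gives 090° — the wind blows toward the east.

090°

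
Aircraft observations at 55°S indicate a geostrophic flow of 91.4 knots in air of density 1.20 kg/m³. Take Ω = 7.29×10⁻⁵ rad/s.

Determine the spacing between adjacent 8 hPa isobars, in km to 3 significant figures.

119 km

Coriolis parameter at 55°S:
f = 2Ω sin φ = 2 × 7.29×10⁻⁵ × sin 55° = 1.19×10⁻⁴ s⁻¹
Wind speed in SI: 91.4 knots = 47.0 m/s
Geostrophic balance rearranged: |∂P/∂n| = f ρ V_g
|∂P/∂n| = 1.19×10⁻⁴ × 1.20 × 47.0 = 6.74×10⁻³ Pa/m
Isobar spacing: Δn = ΔP/|∂P/∂n| = 800 Pa / 6.74×10⁻³ Pa/m = 118714 m ≈ 119 km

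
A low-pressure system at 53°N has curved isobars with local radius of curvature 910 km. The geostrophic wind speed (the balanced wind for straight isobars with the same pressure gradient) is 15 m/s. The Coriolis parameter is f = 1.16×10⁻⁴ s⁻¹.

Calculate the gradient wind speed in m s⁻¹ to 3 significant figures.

Around a low, centrifugal force acts outward with Coriolis, so pressure-gradient force balances both:
(1/ρ)|∂P/∂n| = fV + V²/R  →  V² + fR·V − fR·V_g = 0
With fR = 1.16×10⁻⁴ × 910×10³ m = 106 m/s:
V = [−fR + √((fR)² + 4 fR V_g)]/2 = [−106 + √(106² + 4×106×15)]/2 = 13.3 m/s
Subgeostrophic (V < V_g = 15 m/s), as expected around a low.

13.3 m s⁻¹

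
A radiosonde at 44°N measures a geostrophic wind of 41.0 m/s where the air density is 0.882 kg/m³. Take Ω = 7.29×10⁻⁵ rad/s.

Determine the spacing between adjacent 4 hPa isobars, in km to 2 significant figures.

110 km

Coriolis parameter at 44°N:
f = 2Ω sin φ = 2 × 7.29×10⁻⁵ × sin 44° = 1.01×10⁻⁴ s⁻¹
Geostrophic balance rearranged: |∂P/∂n| = f ρ V_g
|∂P/∂n| = 1.01×10⁻⁴ × 0.882 × 41.0 = 3.66×10⁻³ Pa/m
Isobar spacing: Δn = ΔP/|∂P/∂n| = 400 Pa / 3.66×10⁻³ Pa/m = 109214 m ≈ 110 km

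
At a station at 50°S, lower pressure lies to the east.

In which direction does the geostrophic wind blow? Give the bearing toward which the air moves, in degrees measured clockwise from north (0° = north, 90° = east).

The pressure-gradient force points toward the east (bearing 090°).
Geostrophic balance: in the Southern Hemisphere the Coriolis force deflects motion to the left, so the geostrophic wind blows 90° to the left of the pressure-gradient force (low pressure on the right).
Rotating 090° by 90° counterclockwise gives 000° — the wind blows toward the north.

000°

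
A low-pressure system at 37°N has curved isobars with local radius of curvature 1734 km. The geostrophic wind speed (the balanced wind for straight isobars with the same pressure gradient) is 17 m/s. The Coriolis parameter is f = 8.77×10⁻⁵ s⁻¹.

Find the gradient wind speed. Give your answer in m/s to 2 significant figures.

15 m/s

Around a low, centrifugal force acts outward with Coriolis, so pressure-gradient force balances both:
(1/ρ)|∂P/∂n| = fV + V²/R  →  V² + fR·V − fR·V_g = 0
With fR = 8.77×10⁻⁵ × 1734×10³ m = 152 m/s:
V = [−fR + √((fR)² + 4 fR V_g)]/2 = [−152 + √(152² + 4×152×17)]/2 = 15.4 m/s
Subgeostrophic (V < V_g = 17 m/s), as expected around a low.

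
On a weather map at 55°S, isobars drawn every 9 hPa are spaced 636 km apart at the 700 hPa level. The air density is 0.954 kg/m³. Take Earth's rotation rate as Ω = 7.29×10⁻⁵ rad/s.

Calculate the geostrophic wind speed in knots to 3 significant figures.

24.1 knots

Coriolis parameter at 55°S:
f = 2Ω sin φ = 2 × 7.29×10⁻⁵ × sin 55° = 1.19×10⁻⁴ s⁻¹
Pressure gradient: |∂P/∂n| = 900 Pa / 636000 m = 1.42×10⁻³ Pa/m
Geostrophic balance (pressure-gradient force = Coriolis force):
V_g = (1/(fρ)) |∂P/∂n| = 1.42×10⁻³ / (1.19×10⁻⁴ × 0.954) = 12.4 m/s
Converting: 12.4 m/s × 1.944 = 24.1 knots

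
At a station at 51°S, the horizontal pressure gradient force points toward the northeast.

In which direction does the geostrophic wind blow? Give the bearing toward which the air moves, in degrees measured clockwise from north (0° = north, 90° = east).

315°

The pressure-gradient force points toward the northeast (bearing 045°).
Geostrophic balance: in the Southern Hemisphere the Coriolis force deflects motion to the left, so the geostrophic wind blows 90° to the left of the pressure-gradient force (low pressure on the right).
Rotating 045° by 90° counterclockwise gives 315° — the wind blows toward the northwest.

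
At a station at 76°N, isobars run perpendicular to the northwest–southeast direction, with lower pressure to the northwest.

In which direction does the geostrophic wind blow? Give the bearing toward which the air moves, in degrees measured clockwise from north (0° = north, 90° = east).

The pressure-gradient force points toward the northwest (bearing 315°).
Geostrophic balance: in the Northern Hemisphere the Coriolis force deflects motion to the right, so the geostrophic wind blows 90° to the right of the pressure-gradient force (low pressure on the left).
Rotating 315° by 90° clockwise gives 045° — the wind blows toward the northeast.

045°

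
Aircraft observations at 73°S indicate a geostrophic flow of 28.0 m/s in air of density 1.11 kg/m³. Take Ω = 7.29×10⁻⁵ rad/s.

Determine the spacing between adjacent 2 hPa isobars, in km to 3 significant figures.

46.2 km

Coriolis parameter at 73°S:
f = 2Ω sin φ = 2 × 7.29×10⁻⁵ × sin 73° = 1.39×10⁻⁴ s⁻¹
Geostrophic balance rearranged: |∂P/∂n| = f ρ V_g
|∂P/∂n| = 1.39×10⁻⁴ × 1.11 × 28.0 = 4.33×10⁻³ Pa/m
Isobar spacing: Δn = ΔP/|∂P/∂n| = 200 Pa / 4.33×10⁻³ Pa/m = 46152 m ≈ 46.2 km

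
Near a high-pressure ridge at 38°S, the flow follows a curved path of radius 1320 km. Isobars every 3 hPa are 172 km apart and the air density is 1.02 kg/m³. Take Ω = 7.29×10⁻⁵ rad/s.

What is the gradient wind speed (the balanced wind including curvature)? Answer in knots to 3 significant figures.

46.4 knots

Coriolis parameter at 38°S:
f = 2Ω sin φ = 2 × 7.29×10⁻⁵ × sin 38° = 8.98×10⁻⁵ s⁻¹
Pressure gradient: |∂P/∂n| = 300 Pa / 172000 m = 1.74×10⁻³ Pa/m
Geostrophic speed: V_g = |∂P/∂n|/(fρ) = 1.74×10⁻³/(8.98×10⁻⁵ × 1.02) = 19.0 m/s
Around a high, pressure-gradient force acts outward with centrifugal, so Coriolis balances both:
fV = (1/ρ)|∂P/∂n| + V²/R  →  V² − fR·V + fR·V_g = 0
With fR = 8.98×10⁻⁵ × 1320×10³ m = 118 m/s:
V = [fR − √((fR)² − 4 fR V_g)]/2 = [118 − √(118² − 4×118×19)]/2 = 23.9 m/s
Supergeostrophic (V > V_g = 19 m/s), as expected around a high.
Converting: 23.9 m/s × 1.944 = 46.4 knots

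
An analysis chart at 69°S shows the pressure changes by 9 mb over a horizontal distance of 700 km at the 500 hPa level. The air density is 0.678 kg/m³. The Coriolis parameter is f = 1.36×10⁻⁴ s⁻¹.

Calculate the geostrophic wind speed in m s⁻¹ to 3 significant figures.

13.9 m s⁻¹

Pressure gradient: |∂P/∂n| = 900 Pa / 700000 m = 1.29×10⁻³ Pa/m
Geostrophic balance (pressure-gradient force = Coriolis force):
V_g = (1/(fρ)) |∂P/∂n| = 1.29×10⁻³ / (1.36×10⁻⁴ × 0.678) = 13.9 m/s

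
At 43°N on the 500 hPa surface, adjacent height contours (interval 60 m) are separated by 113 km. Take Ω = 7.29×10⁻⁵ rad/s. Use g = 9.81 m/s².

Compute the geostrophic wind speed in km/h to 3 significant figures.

189 km/h

Coriolis parameter at 43°N:
f = 2Ω sin φ = 2 × 7.29×10⁻⁵ × sin 43° = 9.94×10⁻⁵ s⁻¹
Height gradient: |∂Z/∂n| = 60 m / 113000 m = 5.31×10⁻⁴
On a pressure surface, geostrophic balance gives V_g = (g/f)|∂Z/∂n|:
V_g = 9.81 × 5.31×10⁻⁴ / 9.94×10⁻⁵ = 52.4 m/s
Converting: 52.4 m/s × 3.6 = 189 km/h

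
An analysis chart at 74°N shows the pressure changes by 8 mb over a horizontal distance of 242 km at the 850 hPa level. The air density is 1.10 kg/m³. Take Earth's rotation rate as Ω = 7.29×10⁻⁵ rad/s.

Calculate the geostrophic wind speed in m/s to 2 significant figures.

21 m/s

Coriolis parameter at 74°N:
f = 2Ω sin φ = 2 × 7.29×10⁻⁵ × sin 74° = 1.40×10⁻⁴ s⁻¹
Pressure gradient: |∂P/∂n| = 800 Pa / 242000 m = 3.31×10⁻³ Pa/m
Geostrophic balance (pressure-gradient force = Coriolis force):
V_g = (1/(fρ)) |∂P/∂n| = 3.31×10⁻³ / (1.40×10⁻⁴ × 1.10) = 21.4 m/s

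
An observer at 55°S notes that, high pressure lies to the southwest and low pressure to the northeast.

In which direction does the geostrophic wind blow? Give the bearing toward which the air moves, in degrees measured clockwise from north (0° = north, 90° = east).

315°

The pressure-gradient force points toward the northeast (bearing 045°).
Geostrophic balance: in the Southern Hemisphere the Coriolis force deflects motion to the left, so the geostrophic wind blows 90° to the left of the pressure-gradient force (low pressure on the right).
Rotating 045° by 90° counterclockwise gives 315° — the wind blows toward the northwest.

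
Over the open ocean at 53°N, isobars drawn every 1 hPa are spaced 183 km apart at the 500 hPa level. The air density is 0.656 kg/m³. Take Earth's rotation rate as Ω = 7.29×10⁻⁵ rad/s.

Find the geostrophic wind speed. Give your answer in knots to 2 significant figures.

Coriolis parameter at 53°N:
f = 2Ω sin φ = 2 × 7.29×10⁻⁵ × sin 53° = 1.16×10⁻⁴ s⁻¹
Pressure gradient: |∂P/∂n| = 100 Pa / 183000 m = 5.46×10⁻⁴ Pa/m
Geostrophic balance (pressure-gradient force = Coriolis force):
V_g = (1/(fρ)) |∂P/∂n| = 5.46×10⁻⁴ / (1.16×10⁻⁴ × 0.656) = 7.15 m/s
Converting: 7.15 m/s × 1.944 = 14 knots

14 knots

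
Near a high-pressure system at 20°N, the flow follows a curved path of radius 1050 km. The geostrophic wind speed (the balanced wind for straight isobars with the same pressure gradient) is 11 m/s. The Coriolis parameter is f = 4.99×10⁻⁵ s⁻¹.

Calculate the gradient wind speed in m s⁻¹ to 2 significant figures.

Around a high, pressure-gradient force acts outward with centrifugal, so Coriolis balances both:
fV = (1/ρ)|∂P/∂n| + V²/R  →  V² − fR·V + fR·V_g = 0
With fR = 4.99×10⁻⁵ × 1050×10³ m = 52.4 m/s:
V = [fR − √((fR)² − 4 fR V_g)]/2 = [52.4 − √(52.4² − 4×52.4×11)]/2 = 15.7 m/s
Supergeostrophic (V > V_g = 11 m/s), as expected around a high.

16 m s⁻¹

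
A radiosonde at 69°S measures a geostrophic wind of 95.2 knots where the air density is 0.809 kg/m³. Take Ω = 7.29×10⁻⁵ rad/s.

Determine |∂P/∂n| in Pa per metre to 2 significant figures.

5.4×10⁻³ Pa/m

Coriolis parameter at 69°S:
f = 2Ω sin φ = 2 × 7.29×10⁻⁵ × sin 69° = 1.36×10⁻⁴ s⁻¹
Wind speed in SI: 95.2 knots = 49.0 m/s
Geostrophic balance rearranged: |∂P/∂n| = f ρ V_g
|∂P/∂n| = 1.36×10⁻⁴ × 0.809 × 49.0 = 5.39×10⁻³ Pa/m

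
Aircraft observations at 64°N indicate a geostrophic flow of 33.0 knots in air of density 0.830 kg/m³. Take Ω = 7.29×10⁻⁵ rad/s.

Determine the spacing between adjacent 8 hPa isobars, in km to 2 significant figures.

430 km

Coriolis parameter at 64°N:
f = 2Ω sin φ = 2 × 7.29×10⁻⁵ × sin 64° = 1.31×10⁻⁴ s⁻¹
Wind speed in SI: 33.0 knots = 17.0 m/s
Geostrophic balance rearranged: |∂P/∂n| = f ρ V_g
|∂P/∂n| = 1.31×10⁻⁴ × 0.830 × 17.0 = 1.85×10⁻³ Pa/m
Isobar spacing: Δn = ΔP/|∂P/∂n| = 800 Pa / 1.85×10⁻³ Pa/m = 433254 m ≈ 430 km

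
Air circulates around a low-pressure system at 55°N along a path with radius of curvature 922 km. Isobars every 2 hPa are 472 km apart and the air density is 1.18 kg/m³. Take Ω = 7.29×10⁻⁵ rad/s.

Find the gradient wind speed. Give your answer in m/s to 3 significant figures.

2.93 m/s

Coriolis parameter at 55°N:
f = 2Ω sin φ = 2 × 7.29×10⁻⁵ × sin 55° = 1.19×10⁻⁴ s⁻¹
Pressure gradient: |∂P/∂n| = 200 Pa / 472000 m = 4.24×10⁻⁴ Pa/m
Geostrophic speed: V_g = |∂P/∂n|/(fρ) = 4.24×10⁻⁴/(1.19×10⁻⁴ × 1.18) = 3.01 m/s
Around a low, centrifugal force acts outward with Coriolis, so pressure-gradient force balances both:
(1/ρ)|∂P/∂n| = fV + V²/R  →  V² + fR·V − fR·V_g = 0
With fR = 1.19×10⁻⁴ × 922×10³ m = 110 m/s:
V = [−fR + √((fR)² + 4 fR V_g)]/2 = [−110 + √(110² + 4×110×3.01)]/2 = 2.93 m/s
Subgeostrophic (V < V_g = 3.01 m/s), as expected around a low.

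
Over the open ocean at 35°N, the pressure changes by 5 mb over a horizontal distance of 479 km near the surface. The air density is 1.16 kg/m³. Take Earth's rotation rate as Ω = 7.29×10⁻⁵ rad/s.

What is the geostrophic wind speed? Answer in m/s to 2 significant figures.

Coriolis parameter at 35°N:
f = 2Ω sin φ = 2 × 7.29×10⁻⁵ × sin 35° = 8.36×10⁻⁵ s⁻¹
Pressure gradient: |∂P/∂n| = 500 Pa / 479000 m = 1.04×10⁻³ Pa/m
Geostrophic balance (pressure-gradient force = Coriolis force):
V_g = (1/(fρ)) |∂P/∂n| = 1.04×10⁻³ / (8.36×10⁻⁵ × 1.16) = 10.8 m/s

11 m/s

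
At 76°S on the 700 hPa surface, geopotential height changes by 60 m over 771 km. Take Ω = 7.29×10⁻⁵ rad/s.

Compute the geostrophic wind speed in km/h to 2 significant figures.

19 km/h

Coriolis parameter at 76°S:
f = 2Ω sin φ = 2 × 7.29×10⁻⁵ × sin 76° = 1.41×10⁻⁴ s⁻¹
Height gradient: |∂Z/∂n| = 60 m / 771000 m = 7.78×10⁻⁵
On a pressure surface, geostrophic balance gives V_g = (g/f)|∂Z/∂n|:
V_g = 9.81 × 7.78×10⁻⁵ / 1.41×10⁻⁴ = 5.40 m/s
Converting: 5.40 m/s × 3.6 = 19 km/h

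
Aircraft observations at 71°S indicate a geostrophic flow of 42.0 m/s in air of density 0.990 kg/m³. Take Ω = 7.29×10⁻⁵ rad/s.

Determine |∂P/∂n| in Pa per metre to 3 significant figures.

5.73×10⁻³ Pa/m

Coriolis parameter at 71°S:
f = 2Ω sin φ = 2 × 7.29×10⁻⁵ × sin 71° = 1.38×10⁻⁴ s⁻¹
Geostrophic balance rearranged: |∂P/∂n| = f ρ V_g
|∂P/∂n| = 1.38×10⁻⁴ × 0.990 × 42.0 = 5.73×10⁻³ Pa/m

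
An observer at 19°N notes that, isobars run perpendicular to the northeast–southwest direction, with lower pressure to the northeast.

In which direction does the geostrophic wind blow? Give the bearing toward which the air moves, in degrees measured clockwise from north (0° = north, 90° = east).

The pressure-gradient force points toward the northeast (bearing 045°).
Geostrophic balance: in the Northern Hemisphere the Coriolis force deflects motion to the right, so the geostrophic wind blows 90° to the right of the pressure-gradient force (low pressure on the left).
Rotating 045° by 90° clockwise gives 135° — the wind blows toward the southeast.

135°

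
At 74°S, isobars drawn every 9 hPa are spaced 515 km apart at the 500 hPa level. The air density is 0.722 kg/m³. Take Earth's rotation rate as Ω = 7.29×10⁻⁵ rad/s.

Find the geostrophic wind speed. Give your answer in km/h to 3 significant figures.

62.2 km/h

Coriolis parameter at 74°S:
f = 2Ω sin φ = 2 × 7.29×10⁻⁵ × sin 74° = 1.40×10⁻⁴ s⁻¹
Pressure gradient: |∂P/∂n| = 900 Pa / 515000 m = 1.75×10⁻³ Pa/m
Geostrophic balance (pressure-gradient force = Coriolis force):
V_g = (1/(fρ)) |∂P/∂n| = 1.75×10⁻³ / (1.40×10⁻⁴ × 0.722) = 17.3 m/s
Converting: 17.3 m/s × 3.6 = 62.2 km/h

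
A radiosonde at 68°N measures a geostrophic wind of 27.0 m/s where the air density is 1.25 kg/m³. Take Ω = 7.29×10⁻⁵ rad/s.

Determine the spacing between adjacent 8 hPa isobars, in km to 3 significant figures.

Coriolis parameter at 68°N:
f = 2Ω sin φ = 2 × 7.29×10⁻⁵ × sin 68° = 1.35×10⁻⁴ s⁻¹
Geostrophic balance rearranged: |∂P/∂n| = f ρ V_g
|∂P/∂n| = 1.35×10⁻⁴ × 1.25 × 27.0 = 4.56×10⁻³ Pa/m
Isobar spacing: Δn = ΔP/|∂P/∂n| = 800 Pa / 4.56×10⁻³ Pa/m = 175345 m ≈ 175 km

175 km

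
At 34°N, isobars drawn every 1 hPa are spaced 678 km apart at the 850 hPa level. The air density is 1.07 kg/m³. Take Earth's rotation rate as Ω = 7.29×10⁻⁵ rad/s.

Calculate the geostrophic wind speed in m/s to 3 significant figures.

1.69 m/s

Coriolis parameter at 34°N:
f = 2Ω sin φ = 2 × 7.29×10⁻⁵ × sin 34° = 8.15×10⁻⁵ s⁻¹
Pressure gradient: |∂P/∂n| = 100 Pa / 678000 m = 1.47×10⁻⁴ Pa/m
Geostrophic balance (pressure-gradient force = Coriolis force):
V_g = (1/(fρ)) |∂P/∂n| = 1.47×10⁻⁴ / (8.15×10⁻⁵ × 1.07) = 1.69 m/s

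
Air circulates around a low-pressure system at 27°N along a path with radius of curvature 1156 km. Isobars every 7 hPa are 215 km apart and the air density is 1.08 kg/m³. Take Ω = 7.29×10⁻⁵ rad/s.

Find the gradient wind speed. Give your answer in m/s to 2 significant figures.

Coriolis parameter at 27°N:
f = 2Ω sin φ = 2 × 7.29×10⁻⁵ × sin 27° = 6.62×10⁻⁵ s⁻¹
Pressure gradient: |∂P/∂n| = 700 Pa / 215000 m = 3.26×10⁻³ Pa/m
Geostrophic speed: V_g = |∂P/∂n|/(fρ) = 3.26×10⁻³/(6.62×10⁻⁵ × 1.08) = 45.5 m/s
Around a low, centrifugal force acts outward with Coriolis, so pressure-gradient force balances both:
(1/ρ)|∂P/∂n| = fV + V²/R  →  V² + fR·V − fR·V_g = 0
With fR = 6.62×10⁻⁵ × 1156×10³ m = 76.5 m/s:
V = [−fR + √((fR)² + 4 fR V_g)]/2 = [−76.5 + √(76.5² + 4×76.5×45.5)]/2 = 32.1 m/s
Subgeostrophic (V < V_g = 45.5 m/s), as expected around a low.

32 m/s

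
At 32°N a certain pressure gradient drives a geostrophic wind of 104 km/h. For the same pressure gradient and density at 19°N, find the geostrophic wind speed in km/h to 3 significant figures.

With the same pressure gradient and density, V_g ∝ 1/f ∝ 1/sin φ.
V₂ = V₁ · sin φ₁ / sin φ₂ = 104 × sin 32° / sin 19°
V₂ = 104 × 0.5299/0.3256 = 169 km/h

169 km/h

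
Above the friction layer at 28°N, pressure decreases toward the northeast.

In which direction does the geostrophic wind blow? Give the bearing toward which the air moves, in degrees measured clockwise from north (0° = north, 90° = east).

The pressure-gradient force points toward the northeast (bearing 045°).
Geostrophic balance: in the Northern Hemisphere the Coriolis force deflects motion to the right, so the geostrophic wind blows 90° to the right of the pressure-gradient force (low pressure on the left).
Rotating 045° by 90° clockwise gives 135° — the wind blows toward the southeast.

135°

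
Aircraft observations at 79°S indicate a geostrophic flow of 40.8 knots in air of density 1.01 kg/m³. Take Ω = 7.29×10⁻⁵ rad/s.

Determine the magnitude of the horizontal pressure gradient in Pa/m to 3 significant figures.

Coriolis parameter at 79°S:
f = 2Ω sin φ = 2 × 7.29×10⁻⁵ × sin 79° = 1.43×10⁻⁴ s⁻¹
Wind speed in SI: 40.8 knots = 21.0 m/s
Geostrophic balance rearranged: |∂P/∂n| = f ρ V_g
|∂P/∂n| = 1.43×10⁻⁴ × 1.01 × 21.0 = 3.03×10⁻³ Pa/m

3.03×10⁻³ Pa/m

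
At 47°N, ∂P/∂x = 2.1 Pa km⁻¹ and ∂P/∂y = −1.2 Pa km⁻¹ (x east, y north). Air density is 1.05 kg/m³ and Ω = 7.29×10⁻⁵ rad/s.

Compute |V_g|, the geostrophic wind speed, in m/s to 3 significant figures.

21.6 m/s

Coriolis parameter at 47°N:
f = 2Ω sin φ = 2 × 7.29×10⁻⁵ × sin 47° = 1.07×10⁻⁴ s⁻¹
Component geostrophic relations (x east, y north):
u_g = −(1/(fρ)) ∂P/∂y,  v_g = (1/(fρ)) ∂P/∂x
u_g = −(−1.2×10⁻³)/(1.07×10⁻⁴ × 1.05) = 10.7 m/s;  v_g = (2.1×10⁻³)/(1.07×10⁻⁴ × 1.05) = 18.8 m/s
|V_g| = √(u_g² + v_g²) = 21.6 m/s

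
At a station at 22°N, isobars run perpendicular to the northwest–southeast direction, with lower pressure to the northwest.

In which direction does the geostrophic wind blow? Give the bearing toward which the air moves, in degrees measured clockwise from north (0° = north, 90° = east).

The pressure-gradient force points toward the northwest (bearing 315°).
Geostrophic balance: in the Northern Hemisphere the Coriolis force deflects motion to the right, so the geostrophic wind blows 90° to the right of the pressure-gradient force (low pressure on the left).
Rotating 315° by 90° clockwise gives 045° — the wind blows toward the northeast.

045°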